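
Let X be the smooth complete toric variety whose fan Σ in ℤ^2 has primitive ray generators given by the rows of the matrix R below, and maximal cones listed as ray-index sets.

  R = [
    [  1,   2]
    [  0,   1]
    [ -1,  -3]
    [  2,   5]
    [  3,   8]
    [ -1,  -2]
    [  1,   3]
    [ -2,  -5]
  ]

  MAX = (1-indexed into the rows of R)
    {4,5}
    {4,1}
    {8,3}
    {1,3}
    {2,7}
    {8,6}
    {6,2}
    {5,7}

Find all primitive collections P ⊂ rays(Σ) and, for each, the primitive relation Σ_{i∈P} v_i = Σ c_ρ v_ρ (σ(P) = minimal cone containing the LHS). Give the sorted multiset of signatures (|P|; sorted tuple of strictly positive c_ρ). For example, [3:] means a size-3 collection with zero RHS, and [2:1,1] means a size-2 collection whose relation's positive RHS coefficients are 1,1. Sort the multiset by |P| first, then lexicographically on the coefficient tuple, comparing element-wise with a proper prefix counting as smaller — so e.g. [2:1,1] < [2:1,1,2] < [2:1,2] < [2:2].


The 20 primitive collections of Σ (r=8, n=2):

  P = {1,6}:  v_{1} + v_{6} = 0 ; sig = [2:]
  P = {3,7}:  v_{3} + v_{7} = 0 ; sig = [2:]
  P = {4,8}:  v_{4} + v_{8} = 0 ; sig = [2:]
  P = {1,2}:  v_{1} + v_{2} = v_{7} ; sig = [2:1]
  P = {1,7}:  v_{1} + v_{7} = v_{4} ; sig = [2:1]
  P = {1,8}:  v_{1} + v_{8} = v_{3} ; sig = [2:1]
  P = {2,3}:  v_{2} + v_{3} = v_{6} ; sig = [2:1]
  P = {3,4}:  v_{3} + v_{4} = v_{1} ; sig = [2:1]
  P = {3,5}:  v_{3} + v_{5} = v_{4} ; sig = [2:1]
  P = {3,6}:  v_{3} + v_{6} = v_{8} ; sig = [2:1]
  P = {4,6}:  v_{4} + v_{6} = v_{7} ; sig = [2:1]
  P = {4,7}:  v_{4} + v_{7} = v_{5} ; sig = [2:1]
  P = {5,8}:  v_{5} + v_{8} = v_{7} ; sig = [2:1]
  P = {6,7}:  v_{6} + v_{7} = v_{2} ; sig = [2:1]
  P = {7,8}:  v_{7} + v_{8} = v_{6} ; sig = [2:1]
  P = {1,5}:  v_{1} + v_{5} = 2·v_{4} ; sig = [2:2]
  P = {2,4}:  v_{2} + v_{4} = 2·v_{7} ; sig = [2:2]
  P = {2,8}:  v_{2} + v_{8} = 2·v_{6} ; sig = [2:2]
  P = {5,6}:  v_{5} + v_{6} = 2·v_{7} ; sig = [2:2]
  P = {2,5}:  v_{2} + v_{5} = 3·v_{7} ; sig = [2:3]

Sorted signature multiset PRS(X):
{ [2:] ×3,  [2:1] ×12,  [2:2] ×4,  [2:3] }


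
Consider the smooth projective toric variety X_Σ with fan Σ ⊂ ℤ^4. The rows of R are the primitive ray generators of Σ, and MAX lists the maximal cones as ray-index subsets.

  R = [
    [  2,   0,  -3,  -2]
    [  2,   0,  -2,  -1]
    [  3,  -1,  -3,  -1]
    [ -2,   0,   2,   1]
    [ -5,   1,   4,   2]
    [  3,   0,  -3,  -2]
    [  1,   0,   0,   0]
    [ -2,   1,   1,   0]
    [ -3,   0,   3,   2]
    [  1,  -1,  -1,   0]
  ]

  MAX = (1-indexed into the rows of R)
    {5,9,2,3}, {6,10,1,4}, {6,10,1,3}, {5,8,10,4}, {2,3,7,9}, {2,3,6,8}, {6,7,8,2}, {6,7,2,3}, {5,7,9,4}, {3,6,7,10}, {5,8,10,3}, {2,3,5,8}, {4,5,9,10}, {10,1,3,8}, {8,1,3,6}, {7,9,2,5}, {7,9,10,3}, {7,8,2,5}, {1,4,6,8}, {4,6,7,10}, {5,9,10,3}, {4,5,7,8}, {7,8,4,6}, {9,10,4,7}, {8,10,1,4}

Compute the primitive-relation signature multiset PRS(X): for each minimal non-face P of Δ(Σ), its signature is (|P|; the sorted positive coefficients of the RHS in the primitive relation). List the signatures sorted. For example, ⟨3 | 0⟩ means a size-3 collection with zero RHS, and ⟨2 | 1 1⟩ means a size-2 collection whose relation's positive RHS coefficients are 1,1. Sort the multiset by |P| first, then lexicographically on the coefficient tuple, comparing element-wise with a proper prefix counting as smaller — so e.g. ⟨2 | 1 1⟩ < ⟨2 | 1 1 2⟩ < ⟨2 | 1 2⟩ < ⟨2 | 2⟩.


15 collections generate NE(X_Σ); each relation:

  {2,4}:  v_{2} + v_{4} = 0  so sig = ⟨2 | 0⟩
  {6,9}:  v_{6} + v_{9} = 0  so sig = ⟨2 | 0⟩
  {1,7}:  v_{1} + v_{7} = v_{6}  so sig = ⟨2 | 1⟩
  {2,10}:  v_{2} + v_{10} = v_{3}  so sig = ⟨2 | 1⟩
  {3,4}:  v_{3} + v_{4} = v_{10}  so sig = ⟨2 | 1⟩
  {5,6}:  v_{5} + v_{6} = v_{8}  so sig = ⟨2 | 1⟩
  {8,9}:  v_{8} + v_{9} = v_{5}  so sig = ⟨2 | 1⟩
  {1,9}:  v_{1} + v_{9} = v_{8} + v_{10}  so sig = ⟨2 | 1 1⟩
  {1,2}:  v_{1} + v_{2} = v_{3} + v_{6} + v_{8}  so sig = ⟨2 | 1 1 1⟩
  {1,5}:  v_{1} + v_{5} = 2·v_{8} + v_{10}  so sig = ⟨2 | 1 2⟩
  {7,8,10}:  v_{7} + v_{8} + v_{10} = 0  so sig = ⟨3 | 0⟩
  {3,7,8}:  v_{3} + v_{7} + v_{8} = v_{2}  so sig = ⟨3 | 1⟩
  {5,7,10}:  v_{5} + v_{7} + v_{10} = v_{9}  so sig = ⟨3 | 1⟩
  {6,8,10}:  v_{6} + v_{8} + v_{10} = v_{1}  so sig = ⟨3 | 1⟩
  {3,5,7}:  v_{3} + v_{5} + v_{7} = v_{2} + v_{9}  so sig = ⟨3 | 1 1⟩

Signatures (|P|; sorted positive RHS coefficients), sorted:
[⟨2 | 0⟩, ⟨2 | 0⟩, ⟨2 | 1⟩, ⟨2 | 1⟩, ⟨2 | 1⟩, ⟨2 | 1⟩, ⟨2 | 1⟩, ⟨2 | 1 1⟩, ⟨2 | 1 1 1⟩, ⟨2 | 1 2⟩, ⟨3 | 0⟩, ⟨3 | 1⟩, ⟨3 | 1⟩, ⟨3 | 1⟩, ⟨3 | 1 1⟩]


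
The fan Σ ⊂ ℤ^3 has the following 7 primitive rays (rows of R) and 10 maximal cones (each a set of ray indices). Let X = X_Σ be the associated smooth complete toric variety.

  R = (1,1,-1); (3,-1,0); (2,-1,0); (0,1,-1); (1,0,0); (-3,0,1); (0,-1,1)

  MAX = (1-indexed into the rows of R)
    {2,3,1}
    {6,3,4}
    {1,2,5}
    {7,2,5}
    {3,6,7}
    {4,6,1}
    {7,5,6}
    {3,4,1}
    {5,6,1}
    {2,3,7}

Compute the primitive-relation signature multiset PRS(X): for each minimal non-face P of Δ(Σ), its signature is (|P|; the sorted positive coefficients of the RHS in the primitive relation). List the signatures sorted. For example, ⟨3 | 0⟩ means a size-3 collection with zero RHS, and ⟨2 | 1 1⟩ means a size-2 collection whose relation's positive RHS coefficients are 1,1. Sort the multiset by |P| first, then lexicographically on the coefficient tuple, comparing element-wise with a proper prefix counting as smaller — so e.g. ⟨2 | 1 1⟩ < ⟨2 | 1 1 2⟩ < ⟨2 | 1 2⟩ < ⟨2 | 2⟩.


7 collections generate NE(X_Σ); each relation:

  {4,7}:  v_{4} + v_{7} = 0 ; sig = ⟨2 | 0⟩
  {1,7}:  v_{1} + v_{7} = v_{5} ; sig = ⟨2 | 1⟩
  {2,6}:  v_{2} + v_{6} = v_{7} ; sig = ⟨2 | 1⟩
  {3,5}:  v_{3} + v_{5} = v_{2} ; sig = ⟨2 | 1⟩
  {4,5}:  v_{4} + v_{5} = v_{1} ; sig = ⟨2 | 1⟩
  {2,4}:  v_{2} + v_{4} = v_{1} + v_{3} ; sig = ⟨2 | 1 1⟩
  {1,3,6}:  v_{1} + v_{3} + v_{6} = 0 ; sig = ⟨3 | 0⟩

so the primitive-relation signature multiset is
{ ⟨2 | 0⟩,  ⟨2 | 1⟩ ×4,  ⟨2 | 1 1⟩,  ⟨3 | 0⟩ }


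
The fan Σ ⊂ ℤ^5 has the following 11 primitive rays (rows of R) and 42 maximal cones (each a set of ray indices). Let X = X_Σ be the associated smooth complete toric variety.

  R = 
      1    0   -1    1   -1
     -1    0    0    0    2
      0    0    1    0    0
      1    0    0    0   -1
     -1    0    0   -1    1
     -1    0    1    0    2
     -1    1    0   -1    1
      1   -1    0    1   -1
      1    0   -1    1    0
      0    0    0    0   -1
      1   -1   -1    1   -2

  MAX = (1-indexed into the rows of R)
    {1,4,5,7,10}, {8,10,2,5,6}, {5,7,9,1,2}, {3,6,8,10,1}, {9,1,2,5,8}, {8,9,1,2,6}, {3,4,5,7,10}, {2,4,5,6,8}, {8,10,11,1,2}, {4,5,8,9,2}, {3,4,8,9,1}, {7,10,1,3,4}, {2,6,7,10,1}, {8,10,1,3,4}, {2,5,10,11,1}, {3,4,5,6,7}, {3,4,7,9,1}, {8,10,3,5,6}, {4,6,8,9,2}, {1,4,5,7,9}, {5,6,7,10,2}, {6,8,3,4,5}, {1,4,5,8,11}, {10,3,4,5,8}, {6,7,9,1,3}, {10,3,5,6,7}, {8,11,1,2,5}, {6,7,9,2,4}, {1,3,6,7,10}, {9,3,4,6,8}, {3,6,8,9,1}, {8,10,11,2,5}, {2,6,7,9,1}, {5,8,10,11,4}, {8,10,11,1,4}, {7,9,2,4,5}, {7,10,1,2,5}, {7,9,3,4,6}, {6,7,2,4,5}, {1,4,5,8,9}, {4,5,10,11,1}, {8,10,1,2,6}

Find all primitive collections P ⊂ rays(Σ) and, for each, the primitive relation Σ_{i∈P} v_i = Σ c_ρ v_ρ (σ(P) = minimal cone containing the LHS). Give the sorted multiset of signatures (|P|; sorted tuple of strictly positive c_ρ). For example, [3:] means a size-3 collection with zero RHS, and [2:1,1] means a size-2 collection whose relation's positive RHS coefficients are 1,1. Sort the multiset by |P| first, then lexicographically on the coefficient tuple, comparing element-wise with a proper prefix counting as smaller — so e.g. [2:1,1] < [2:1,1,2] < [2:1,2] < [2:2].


|primitive collections| = 17. Relations:

  P = {7,8}:  v_{7} + v_{8} = 0  ⟹  sig = [2:]
  P = {2,3}:  v_{2} + v_{3} = v_{6}  ⟹  sig = [2:1]
  P = {9,10}:  v_{9} + v_{10} = v_{1}  ⟹  sig = [2:1]
  P = {3,11}:  v_{3} + v_{11} = v_{8} + v_{10}  ⟹  sig = [2:1,1]
  P = {6,11}:  v_{6} + v_{11} = v_{2} + v_{8} + v_{10}  ⟹  sig = [2:1,1,1]
  P = {7,11}:  v_{7} + v_{11} = v_{1} + v_{5} + v_{10}  ⟹  sig = [2:1,1,1]
  P = {9,11}:  v_{9} + v_{11} = 2·v_{1} + v_{5} + v_{8}  ⟹  sig = [2:1,1,2]
  P = {1,3,5}:  v_{1} + v_{3} + v_{5} = 0  ⟹  sig = [3:]
  P = {2,4,10}:  v_{2} + v_{4} + v_{10} = 0  ⟹  sig = [3:]
  P = {1,2,4}:  v_{1} + v_{2} + v_{4} = v_{9}  ⟹  sig = [3:1]
  P = {1,5,6}:  v_{1} + v_{5} + v_{6} = v_{2}  ⟹  sig = [3:1]
  P = {4,6,10}:  v_{4} + v_{6} + v_{10} = v_{3}  ⟹  sig = [3:1]
  P = {1,4,6}:  v_{1} + v_{4} + v_{6} = v_{3} + v_{9}  ⟹  sig = [3:1,1]
  P = {3,5,9}:  v_{3} + v_{5} + v_{9} = v_{2} + v_{4}  ⟹  sig = [3:1,1]
  P = {2,4,11}:  v_{2} + v_{4} + v_{11} = v_{1} + v_{5} + v_{8}  ⟹  sig = [3:1,1,1]
  P = {5,6,9}:  v_{5} + v_{6} + v_{9} = 2·v_{2} + v_{4}  ⟹  sig = [3:1,2]
  P = {1,5,8,10}:  v_{1} + v_{5} + v_{8} + v_{10} = v_{11}  ⟹  sig = [4:1]

Hence PRS(X_Σ) =
{ [2:],  [2:1] ×2,  [2:1,1],  [2:1,1,1] ×2,  [2:1,1,2],  [3:] ×2,  [3:1] ×3,  [3:1,1] ×2,  [3:1,1,1],  [3:1,2],  [4:1] }


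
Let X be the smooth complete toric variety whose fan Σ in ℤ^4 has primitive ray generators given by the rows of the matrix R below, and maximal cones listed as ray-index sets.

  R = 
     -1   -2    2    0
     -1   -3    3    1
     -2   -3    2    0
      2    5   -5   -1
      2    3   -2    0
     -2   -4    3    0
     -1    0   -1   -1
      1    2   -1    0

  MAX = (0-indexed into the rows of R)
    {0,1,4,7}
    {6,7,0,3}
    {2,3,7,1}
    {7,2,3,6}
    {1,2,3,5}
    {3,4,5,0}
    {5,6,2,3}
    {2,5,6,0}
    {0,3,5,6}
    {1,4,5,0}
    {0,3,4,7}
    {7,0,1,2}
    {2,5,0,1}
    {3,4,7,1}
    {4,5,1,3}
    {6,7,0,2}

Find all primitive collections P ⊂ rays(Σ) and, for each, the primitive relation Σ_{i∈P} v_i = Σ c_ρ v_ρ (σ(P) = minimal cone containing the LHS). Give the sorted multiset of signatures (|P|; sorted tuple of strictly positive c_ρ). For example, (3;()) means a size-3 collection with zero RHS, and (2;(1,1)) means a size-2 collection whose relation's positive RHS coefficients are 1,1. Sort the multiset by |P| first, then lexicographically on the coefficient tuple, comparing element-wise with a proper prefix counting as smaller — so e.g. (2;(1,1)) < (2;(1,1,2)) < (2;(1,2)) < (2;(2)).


6 minimal non-faces of Δ(Σ) (on 8 rays):

  • {2,4}:  v_{2} + v_{4} = 0 ; sig = (2;())
  • {1,6}:  v_{1} + v_{6} = v_{2} ; sig = (2;(1))
  • {5,7}:  v_{5} + v_{7} = v_{0} ; sig = (2;(1))
  • {4,6}:  v_{4} + v_{6} = v_{0} + v_{3} ; sig = (2;(1,1))
  • {0,1,3}:  v_{0} + v_{1} + v_{3} = 0 ; sig = (3;())
  • {0,2,3}:  v_{0} + v_{2} + v_{3} = v_{6} ; sig = (3;(1))

so the primitive-relation signature multiset is
{ (2;()),  (2;(1)) ×2,  (2;(1,1)),  (3;()),  (3;(1)) }


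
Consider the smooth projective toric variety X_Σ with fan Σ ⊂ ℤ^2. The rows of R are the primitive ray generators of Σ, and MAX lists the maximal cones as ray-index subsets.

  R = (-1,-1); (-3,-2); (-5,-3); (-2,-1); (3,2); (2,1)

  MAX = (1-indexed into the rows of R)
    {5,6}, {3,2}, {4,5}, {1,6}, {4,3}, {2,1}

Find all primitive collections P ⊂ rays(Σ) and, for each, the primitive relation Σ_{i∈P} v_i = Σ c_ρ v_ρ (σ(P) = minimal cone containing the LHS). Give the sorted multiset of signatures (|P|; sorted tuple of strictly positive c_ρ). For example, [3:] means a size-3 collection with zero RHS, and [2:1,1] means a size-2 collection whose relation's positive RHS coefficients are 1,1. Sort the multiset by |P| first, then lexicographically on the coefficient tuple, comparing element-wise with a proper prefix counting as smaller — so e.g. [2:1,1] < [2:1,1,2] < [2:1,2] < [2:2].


Minimal non-faces — 9 found among 6 rays, 6 max cones:

  P = {2,5}:  v_{2} + v_{5} = 0  ⟹  sig = [2:]
  P = {4,6}:  v_{4} + v_{6} = 0  ⟹  sig = [2:]
  P = {1,4}:  v_{1} + v_{4} = v_{2}  ⟹  sig = [2:1]
  P = {1,5}:  v_{1} + v_{5} = v_{6}  ⟹  sig = [2:1]
  P = {2,4}:  v_{2} + v_{4} = v_{3}  ⟹  sig = [2:1]
  P = {2,6}:  v_{2} + v_{6} = v_{1}  ⟹  sig = [2:1]
  P = {3,5}:  v_{3} + v_{5} = v_{4}  ⟹  sig = [2:1]
  P = {3,6}:  v_{3} + v_{6} = v_{2}  ⟹  sig = [2:1]
  P = {1,3}:  v_{1} + v_{3} = 2·v_{2}  ⟹  sig = [2:2]

Sorted signature multiset PRS(X):
    [2:]
    [2:]
    [2:1]
    [2:1]
    [2:1]
    [2:1]
    [2:1]
    [2:1]
    [2:2]


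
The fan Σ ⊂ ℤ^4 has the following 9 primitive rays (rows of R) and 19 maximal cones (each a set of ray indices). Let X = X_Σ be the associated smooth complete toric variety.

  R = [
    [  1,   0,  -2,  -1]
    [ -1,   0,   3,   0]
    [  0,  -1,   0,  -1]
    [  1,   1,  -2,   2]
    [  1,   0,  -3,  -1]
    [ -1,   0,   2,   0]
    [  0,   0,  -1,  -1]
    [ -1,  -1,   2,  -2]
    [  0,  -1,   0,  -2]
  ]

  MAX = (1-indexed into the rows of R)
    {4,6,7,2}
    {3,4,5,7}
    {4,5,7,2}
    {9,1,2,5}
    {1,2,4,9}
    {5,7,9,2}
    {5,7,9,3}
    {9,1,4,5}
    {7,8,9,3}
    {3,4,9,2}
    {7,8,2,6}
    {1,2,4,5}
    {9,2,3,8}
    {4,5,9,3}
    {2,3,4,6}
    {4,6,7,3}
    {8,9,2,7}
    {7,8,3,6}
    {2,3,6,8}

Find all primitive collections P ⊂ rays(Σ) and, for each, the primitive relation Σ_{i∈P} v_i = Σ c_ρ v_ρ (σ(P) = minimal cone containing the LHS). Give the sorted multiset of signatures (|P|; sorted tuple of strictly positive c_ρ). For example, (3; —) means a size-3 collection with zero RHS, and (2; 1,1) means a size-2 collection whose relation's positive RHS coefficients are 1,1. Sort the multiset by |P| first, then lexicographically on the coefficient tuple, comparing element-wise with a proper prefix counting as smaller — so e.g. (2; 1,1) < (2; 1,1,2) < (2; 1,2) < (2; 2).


Minimal non-faces — 12 found among 9 rays, 19 max cones:

  P={4,8}:  v_{4} + v_{8} = 0  →  sig = (2; —)
  P={5,6}:  v_{5} + v_{6} = v_{7}  →  sig = (2; 1)
  P={6,9}:  v_{6} + v_{9} = v_{8}  →  sig = (2; 1)
  P={1,6}:  v_{1} + v_{6} = v_{2} + v_{5}  →  sig = (2; 1,1)
  P={5,8}:  v_{5} + v_{8} = v_{7} + v_{9}  →  sig = (2; 1,1)
  P={1,8}:  v_{1} + v_{8} = v_{2} + v_{5} + v_{9}  →  sig = (2; 1,1,1)
  P={1,3}:  v_{1} + v_{3} = v_{4} + 2·v_{9}  →  sig = (2; 1,2)
  P={1,7}:  v_{1} + v_{7} = v_{2} + 2·v_{5}  →  sig = (2; 1,2)
  P={2,3,5}:  v_{2} + v_{3} + v_{5} = v_{9}  →  sig = (3; 1)
  P={2,3,7}:  v_{2} + v_{3} + v_{7} = v_{8}  →  sig = (3; 1)
  P={4,7,9}:  v_{4} + v_{7} + v_{9} = v_{5}  →  sig = (3; 1)
  P={2,4,5,9}:  v_{2} + v_{4} + v_{5} + v_{9} = v_{1}  →  sig = (4; 1)

so the primitive-relation signature multiset is
    |P|=2: 8 collections, coeffs (), (1), (1), (1,1), (1,1), (1,1,1), (1,2), (1,2)
    |P|=3: 3 collections, coeffs (1), (1), (1)
    |P|=4: 1 collection, coeffs (1)


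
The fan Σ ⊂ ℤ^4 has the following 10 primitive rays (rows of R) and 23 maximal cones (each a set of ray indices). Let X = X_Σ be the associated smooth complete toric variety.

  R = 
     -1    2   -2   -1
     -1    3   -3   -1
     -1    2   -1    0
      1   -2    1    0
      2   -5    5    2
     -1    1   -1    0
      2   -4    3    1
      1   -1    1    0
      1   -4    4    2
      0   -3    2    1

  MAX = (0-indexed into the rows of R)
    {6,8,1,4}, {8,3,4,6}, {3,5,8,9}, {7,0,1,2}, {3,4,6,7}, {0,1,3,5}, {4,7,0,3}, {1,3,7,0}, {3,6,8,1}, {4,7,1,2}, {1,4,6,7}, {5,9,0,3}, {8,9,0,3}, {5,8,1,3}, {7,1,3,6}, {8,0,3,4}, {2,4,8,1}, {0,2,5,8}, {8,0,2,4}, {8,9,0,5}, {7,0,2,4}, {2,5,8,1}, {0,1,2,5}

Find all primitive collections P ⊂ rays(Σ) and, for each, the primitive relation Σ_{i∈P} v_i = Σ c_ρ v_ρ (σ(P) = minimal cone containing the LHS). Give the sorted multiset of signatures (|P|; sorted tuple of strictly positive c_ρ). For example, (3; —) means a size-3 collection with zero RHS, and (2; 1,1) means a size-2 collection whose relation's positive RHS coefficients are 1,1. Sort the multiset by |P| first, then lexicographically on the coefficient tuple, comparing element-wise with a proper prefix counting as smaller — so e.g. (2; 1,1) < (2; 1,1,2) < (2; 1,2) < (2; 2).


Δ(Σ) — 10 vertices, 16 min non-faces:

  P = {2,3}:  v_{2} + v_{3} = 0 ; sig = (2; —)
  P = {5,7}:  v_{5} + v_{7} = 0 ; sig = (2; —)
  P = {0,6}:  v_{0} + v_{6} = v_{3} ; sig = (2; 1)
  P = {4,5}:  v_{4} + v_{5} = v_{8} ; sig = (2; 1)
  P = {7,8}:  v_{7} + v_{8} = v_{4} ; sig = (2; 1)
  P = {2,6}:  v_{2} + v_{6} = v_{1} + v_{4} ; sig = (2; 1,1)
  P = {2,9}:  v_{2} + v_{9} = v_{0} + v_{5} + v_{8} ; sig = (2; 1,1,1)
  P = {5,6}:  v_{5} + v_{6} = v_{1} + v_{3} + v_{8} ; sig = (2; 1,1,1)
  P = {7,9}:  v_{7} + v_{9} = v_{0} + v_{3} + v_{8} ; sig = (2; 1,1,1)
  P = {4,9}:  v_{4} + v_{9} = v_{0} + v_{3} + 2·v_{8} ; sig = (2; 1,1,2)
  P = {6,9}:  v_{6} + v_{9} = 2·v_{3} + v_{5} + v_{8} ; sig = (2; 1,1,2)
  P = {1,9}:  v_{1} + v_{9} = v_{3} + 2·v_{5} ; sig = (2; 1,2)
  P = {0,1,4}:  v_{0} + v_{1} + v_{4} = 0 ; sig = (3; —)
  P = {0,1,8}:  v_{0} + v_{1} + v_{8} = v_{5} ; sig = (3; 1)
  P = {1,3,4}:  v_{1} + v_{3} + v_{4} = v_{6} ; sig = (3; 1)
  P = {0,3,5,8}:  v_{0} + v_{3} + v_{5} + v_{8} = v_{9} ; sig = (4; 1)

Signatures (|P|; sorted positive RHS coefficients), sorted:
[(2; —), (2; —), (2; 1), (2; 1), (2; 1), (2; 1,1), (2; 1,1,1), (2; 1,1,1), (2; 1,1,1), (2; 1,1,2), (2; 1,1,2), (2; 1,2), (3; —), (3; 1), (3; 1), (4; 1)]


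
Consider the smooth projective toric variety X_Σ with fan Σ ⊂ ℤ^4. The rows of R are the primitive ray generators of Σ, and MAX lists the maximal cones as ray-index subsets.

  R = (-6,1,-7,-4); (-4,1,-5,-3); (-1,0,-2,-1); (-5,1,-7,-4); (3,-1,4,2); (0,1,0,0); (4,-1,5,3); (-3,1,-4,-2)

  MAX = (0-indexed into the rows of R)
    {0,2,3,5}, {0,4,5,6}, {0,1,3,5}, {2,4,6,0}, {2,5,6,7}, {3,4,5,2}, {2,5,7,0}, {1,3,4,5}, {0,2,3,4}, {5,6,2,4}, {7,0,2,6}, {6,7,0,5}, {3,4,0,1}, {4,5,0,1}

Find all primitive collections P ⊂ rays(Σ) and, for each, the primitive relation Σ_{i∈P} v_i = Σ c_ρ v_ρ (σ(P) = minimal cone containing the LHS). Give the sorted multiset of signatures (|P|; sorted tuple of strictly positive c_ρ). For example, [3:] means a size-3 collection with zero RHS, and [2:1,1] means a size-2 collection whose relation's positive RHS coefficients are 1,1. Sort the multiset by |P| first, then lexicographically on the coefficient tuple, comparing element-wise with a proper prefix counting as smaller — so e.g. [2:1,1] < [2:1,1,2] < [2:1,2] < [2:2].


Δ(Σ) — 8 vertices, 9 min non-faces:

  • {1,6}:  v_{1} + v_{6} = 0  ⟹  sig = [2:]
  • {4,7}:  v_{4} + v_{7} = 0  ⟹  sig = [2:]
  • {1,2}:  v_{1} + v_{2} = v_{3}  ⟹  sig = [2:1]
  • {3,6}:  v_{3} + v_{6} = v_{2}  ⟹  sig = [2:1]
  • {1,7}:  v_{1} + v_{7} = v_{0} + v_{2} + v_{5}  ⟹  sig = [2:1,1,1]
  • {3,7}:  v_{3} + v_{7} = v_{0} + 2·v_{2} + v_{5}  ⟹  sig = [2:1,1,2]
  • {0,2,4,5}:  v_{0} + v_{2} + v_{4} + v_{5} = v_{1}  ⟹  sig = [4:1]
  • {0,2,5,6}:  v_{0} + v_{2} + v_{5} + v_{6} = v_{7}  ⟹  sig = [4:1]
  • {0,3,4,5}:  v_{0} + v_{3} + v_{4} + v_{5} = 2·v_{1}  ⟹  sig = [4:2]

so the primitive-relation signature multiset is
    [2:]
    [2:]
    [2:1]
    [2:1]
    [2:1,1,1]
    [2:1,1,2]
    [4:1]
    [4:1]
    [4:2]


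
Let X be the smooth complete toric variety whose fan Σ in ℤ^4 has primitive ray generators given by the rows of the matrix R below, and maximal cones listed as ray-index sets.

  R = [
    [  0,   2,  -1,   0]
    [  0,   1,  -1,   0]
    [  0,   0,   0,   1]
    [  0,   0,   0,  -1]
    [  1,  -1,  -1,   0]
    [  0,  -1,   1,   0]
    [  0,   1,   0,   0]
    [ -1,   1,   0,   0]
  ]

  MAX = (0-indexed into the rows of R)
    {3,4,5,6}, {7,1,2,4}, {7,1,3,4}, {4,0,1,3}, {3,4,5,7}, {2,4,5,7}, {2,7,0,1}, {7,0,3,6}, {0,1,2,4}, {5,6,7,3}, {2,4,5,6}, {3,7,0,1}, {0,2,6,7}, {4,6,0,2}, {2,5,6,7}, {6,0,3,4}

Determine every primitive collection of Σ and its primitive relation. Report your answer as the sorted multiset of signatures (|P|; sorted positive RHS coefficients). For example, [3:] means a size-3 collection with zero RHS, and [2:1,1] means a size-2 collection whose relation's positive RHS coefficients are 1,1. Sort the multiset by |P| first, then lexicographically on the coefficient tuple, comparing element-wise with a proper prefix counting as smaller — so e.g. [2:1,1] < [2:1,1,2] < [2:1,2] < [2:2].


Σ has 6 primitive collections:

  P = {1,5}:  v_{1} + v_{5} = 0 ; sig = [2:]
  P = {2,3}:  v_{2} + v_{3} = 0 ; sig = [2:]
  P = {0,5}:  v_{0} + v_{5} = v_{6} ; sig = [2:1]
  P = {1,6}:  v_{1} + v_{6} = v_{0} ; sig = [2:1]
  P = {4,6,7}:  v_{4} + v_{6} + v_{7} = v_{1} ; sig = [3:1]
  P = {0,4,7}:  v_{0} + v_{4} + v_{7} = 2·v_{1} ; sig = [3:2]

Signatures (|P|; sorted positive RHS coefficients), sorted:
{ [2:] ×2,  [2:1] ×2,  [3:1],  [3:2] }


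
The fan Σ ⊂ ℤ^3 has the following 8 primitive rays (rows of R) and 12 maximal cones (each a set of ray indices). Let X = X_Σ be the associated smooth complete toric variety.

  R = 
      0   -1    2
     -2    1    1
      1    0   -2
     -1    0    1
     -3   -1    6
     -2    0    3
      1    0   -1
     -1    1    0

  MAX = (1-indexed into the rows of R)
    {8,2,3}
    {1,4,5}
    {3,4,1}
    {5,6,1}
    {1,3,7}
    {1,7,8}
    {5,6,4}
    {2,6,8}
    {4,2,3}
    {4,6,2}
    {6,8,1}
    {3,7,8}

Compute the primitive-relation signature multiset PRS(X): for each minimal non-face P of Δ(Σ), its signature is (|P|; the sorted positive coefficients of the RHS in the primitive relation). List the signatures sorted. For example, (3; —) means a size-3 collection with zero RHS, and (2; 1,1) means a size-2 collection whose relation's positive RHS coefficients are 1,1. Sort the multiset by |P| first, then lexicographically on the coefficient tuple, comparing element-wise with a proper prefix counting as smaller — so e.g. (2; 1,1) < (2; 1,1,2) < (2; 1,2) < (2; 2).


The 12 primitive collections of Σ (r=8, n=3):

  {4,7}:  v_{4} + v_{7} = 0  so sig = (2; —)
  {1,2}:  v_{1} + v_{2} = v_{6}  so sig = (2; 1)
  {2,7}:  v_{2} + v_{7} = v_{8}  so sig = (2; 1)
  {3,6}:  v_{3} + v_{6} = v_{4}  so sig = (2; 1)
  {4,8}:  v_{4} + v_{8} = v_{2}  so sig = (2; 1)
  {5,7}:  v_{5} + v_{7} = v_{1} + v_{6}  so sig = (2; 1,1)
  {6,7}:  v_{6} + v_{7} = v_{1} + v_{8}  so sig = (2; 1,1)
  {2,5}:  v_{2} + v_{5} = v_{4} + 2·v_{6}  so sig = (2; 1,2)
  {3,5}:  v_{3} + v_{5} = v_{1} + 2·v_{4}  so sig = (2; 1,2)
  {5,8}:  v_{5} + v_{8} = 2·v_{6}  so sig = (2; 2)
  {1,3,8}:  v_{1} + v_{3} + v_{8} = 0  so sig = (3; —)
  {1,4,6}:  v_{1} + v_{4} + v_{6} = v_{5}  so sig = (3; 1)

Sorted signature multiset PRS(X):
[(2; —), (2; 1), (2; 1), (2; 1), (2; 1), (2; 1,1), (2; 1,1), (2; 1,2), (2; 1,2), (2; 2), (3; —), (3; 1)]


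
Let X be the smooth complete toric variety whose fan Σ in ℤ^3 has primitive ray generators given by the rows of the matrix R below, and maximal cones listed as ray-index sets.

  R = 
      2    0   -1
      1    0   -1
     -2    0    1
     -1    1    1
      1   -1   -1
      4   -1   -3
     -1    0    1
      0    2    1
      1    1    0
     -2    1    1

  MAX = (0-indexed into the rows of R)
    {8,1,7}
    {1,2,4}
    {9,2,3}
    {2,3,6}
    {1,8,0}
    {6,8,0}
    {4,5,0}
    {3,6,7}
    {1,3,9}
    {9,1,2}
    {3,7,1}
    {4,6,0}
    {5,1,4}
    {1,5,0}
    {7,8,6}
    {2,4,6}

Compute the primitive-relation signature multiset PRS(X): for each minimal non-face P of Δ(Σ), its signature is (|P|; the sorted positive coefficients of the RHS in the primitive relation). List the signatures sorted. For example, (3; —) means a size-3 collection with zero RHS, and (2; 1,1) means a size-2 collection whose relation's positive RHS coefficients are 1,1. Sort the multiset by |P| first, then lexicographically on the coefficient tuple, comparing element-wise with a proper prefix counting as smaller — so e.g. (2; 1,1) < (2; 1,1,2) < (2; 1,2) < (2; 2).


|primitive collections| = 23. Relations:

  P = {0,2}:  v_{0} + v_{2} = 0 — sig = (2; —)
  P = {1,6}:  v_{1} + v_{6} = 0 — sig = (2; —)
  P = {3,4}:  v_{3} + v_{4} = 0 — sig = (2; —)
  P = {0,3}:  v_{0} + v_{3} = v_{8} — sig = (2; 1)
  P = {2,8}:  v_{2} + v_{8} = v_{3} — sig = (2; 1)
  P = {3,8}:  v_{3} + v_{8} = v_{7} — sig = (2; 1)
  P = {4,7}:  v_{4} + v_{7} = v_{8} — sig = (2; 1)
  P = {4,8}:  v_{4} + v_{8} = v_{0} — sig = (2; 1)
  P = {0,9}:  v_{0} + v_{9} = v_{1} + v_{3} — sig = (2; 1,1)
  P = {2,5}:  v_{2} + v_{5} = v_{1} + v_{4} — sig = (2; 1,1)
  P = {3,5}:  v_{3} + v_{5} = v_{0} + v_{1} — sig = (2; 1,1)
  P = {4,9}:  v_{4} + v_{9} = v_{1} + v_{2} — sig = (2; 1,1)
  P = {5,6}:  v_{5} + v_{6} = v_{0} + v_{4} — sig = (2; 1,1)
  P = {6,9}:  v_{6} + v_{9} = v_{2} + v_{3} — sig = (2; 1,1)
  P = {5,7}:  v_{5} + v_{7} = v_{0} + v_{1} + v_{8} — sig = (2; 1,1,1)
  P = {5,8}:  v_{5} + v_{8} = 2·v_{0} + v_{1} — sig = (2; 1,2)
  P = {8,9}:  v_{8} + v_{9} = v_{1} + 2·v_{3} — sig = (2; 1,2)
  P = {7,9}:  v_{7} + v_{9} = v_{1} + 3·v_{3} — sig = (2; 1,3)
  P = {0,7}:  v_{0} + v_{7} = 2·v_{8} — sig = (2; 2)
  P = {2,7}:  v_{2} + v_{7} = 2·v_{3} — sig = (2; 2)
  P = {5,9}:  v_{5} + v_{9} = 2·v_{1} — sig = (2; 2)
  P = {0,1,4}:  v_{0} + v_{1} + v_{4} = v_{5} — sig = (3; 1)
  P = {1,2,3}:  v_{1} + v_{2} + v_{3} = v_{9} — sig = (3; 1)

Signatures (|P|; sorted positive RHS coefficients), sorted:
    |P|=2: 21 collections, coeffs (), (), (), (1), (1), (1), (1), (1), (1,1), (1,1), (1,1), (1,1), (1,1), (1,1), (1,1,1), (1,2), (1,2), (1,3), (2), (2), (2)
    |P|=3: 2 collections, coeffs (1), (1)


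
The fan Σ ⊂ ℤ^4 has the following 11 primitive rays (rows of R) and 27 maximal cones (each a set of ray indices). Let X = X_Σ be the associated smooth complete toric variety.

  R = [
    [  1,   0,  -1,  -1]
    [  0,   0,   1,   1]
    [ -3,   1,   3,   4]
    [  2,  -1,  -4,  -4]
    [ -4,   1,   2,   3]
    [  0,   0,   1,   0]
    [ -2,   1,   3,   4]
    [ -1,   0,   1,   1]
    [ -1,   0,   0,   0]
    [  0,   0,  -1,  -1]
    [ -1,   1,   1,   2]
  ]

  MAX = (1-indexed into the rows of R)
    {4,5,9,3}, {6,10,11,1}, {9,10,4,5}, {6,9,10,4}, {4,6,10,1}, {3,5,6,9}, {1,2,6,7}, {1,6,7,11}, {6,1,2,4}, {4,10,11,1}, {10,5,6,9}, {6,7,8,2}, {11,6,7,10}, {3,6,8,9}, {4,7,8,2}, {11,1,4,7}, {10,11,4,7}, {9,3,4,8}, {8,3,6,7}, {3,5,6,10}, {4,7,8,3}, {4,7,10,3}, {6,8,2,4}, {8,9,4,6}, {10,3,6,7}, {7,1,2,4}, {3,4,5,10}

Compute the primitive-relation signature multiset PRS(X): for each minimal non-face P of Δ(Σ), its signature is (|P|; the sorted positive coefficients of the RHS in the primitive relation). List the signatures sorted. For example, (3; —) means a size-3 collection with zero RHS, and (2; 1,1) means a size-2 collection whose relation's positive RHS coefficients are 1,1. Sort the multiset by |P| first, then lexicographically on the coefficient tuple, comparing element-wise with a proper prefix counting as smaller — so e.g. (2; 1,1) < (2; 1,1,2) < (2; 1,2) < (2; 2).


Δ(Σ) — 11 vertices, 23 min non-faces:

  P={1,8}:  v_{1} + v_{8} = 0 — sig = (2; —)
  P={2,10}:  v_{2} + v_{10} = 0 — sig = (2; —)
  P={1,9}:  v_{1} + v_{9} = v_{10} — sig = (2; 1)
  P={2,9}:  v_{2} + v_{9} = v_{8} — sig = (2; 1)
  P={7,9}:  v_{7} + v_{9} = v_{3} — sig = (2; 1)
  P={8,10}:  v_{8} + v_{10} = v_{9} — sig = (2; 1)
  P={1,3}:  v_{1} + v_{3} = v_{7} + v_{10} — sig = (2; 1,1)
  P={2,3}:  v_{2} + v_{3} = v_{7} + v_{8} — sig = (2; 1,1)
  P={2,5}:  v_{2} + v_{5} = v_{3} + v_{9} — sig = (2; 1,1)
  P={2,11}:  v_{2} + v_{11} = v_{1} + v_{7} — sig = (2; 1,1)
  P={8,11}:  v_{8} + v_{11} = v_{7} + v_{10} — sig = (2; 1,1)
  P={5,11}:  v_{5} + v_{11} = v_{3} + v_{7} + 3·v_{10} — sig = (2; 1,1,3)
  P={1,5}:  v_{1} + v_{5} = v_{3} + 2·v_{10} — sig = (2; 1,2)
  P={5,7}:  v_{5} + v_{7} = 2·v_{3} + v_{10} — sig = (2; 1,2)
  P={5,8}:  v_{5} + v_{8} = v_{3} + 2·v_{9} — sig = (2; 1,2)
  P={9,11}:  v_{9} + v_{11} = v_{7} + 2·v_{10} — sig = (2; 1,2)
  P={3,11}:  v_{3} + v_{11} = 2·v_{7} + 2·v_{10} — sig = (2; 2,2)
  P={4,6,7}:  v_{4} + v_{6} + v_{7} = 0 — sig = (3; —)
  P={1,7,10}:  v_{1} + v_{7} + v_{10} = v_{11} — sig = (3; 1)
  P={3,4,6}:  v_{3} + v_{4} + v_{6} = v_{9} — sig = (3; 1)
  P={3,9,10}:  v_{3} + v_{9} + v_{10} = v_{5} — sig = (3; 1)
  P={4,6,11}:  v_{4} + v_{6} + v_{11} = v_{1} + v_{10} — sig = (3; 1,1)
  P={4,5,6}:  v_{4} + v_{5} + v_{6} = 2·v_{9} + v_{10} — sig = (3; 1,2)

Sorted signature multiset PRS(X):
    |P|=2: 17 collections, coeffs (), (), (1), (1), (1), (1), (1,1), (1,1), (1,1), (1,1), (1,1), (1,1,3), (1,2), (1,2), (1,2), (1,2), (2,2)
    |P|=3: 6 collections, coeffs (), (1), (1), (1), (1,1), (1,2)


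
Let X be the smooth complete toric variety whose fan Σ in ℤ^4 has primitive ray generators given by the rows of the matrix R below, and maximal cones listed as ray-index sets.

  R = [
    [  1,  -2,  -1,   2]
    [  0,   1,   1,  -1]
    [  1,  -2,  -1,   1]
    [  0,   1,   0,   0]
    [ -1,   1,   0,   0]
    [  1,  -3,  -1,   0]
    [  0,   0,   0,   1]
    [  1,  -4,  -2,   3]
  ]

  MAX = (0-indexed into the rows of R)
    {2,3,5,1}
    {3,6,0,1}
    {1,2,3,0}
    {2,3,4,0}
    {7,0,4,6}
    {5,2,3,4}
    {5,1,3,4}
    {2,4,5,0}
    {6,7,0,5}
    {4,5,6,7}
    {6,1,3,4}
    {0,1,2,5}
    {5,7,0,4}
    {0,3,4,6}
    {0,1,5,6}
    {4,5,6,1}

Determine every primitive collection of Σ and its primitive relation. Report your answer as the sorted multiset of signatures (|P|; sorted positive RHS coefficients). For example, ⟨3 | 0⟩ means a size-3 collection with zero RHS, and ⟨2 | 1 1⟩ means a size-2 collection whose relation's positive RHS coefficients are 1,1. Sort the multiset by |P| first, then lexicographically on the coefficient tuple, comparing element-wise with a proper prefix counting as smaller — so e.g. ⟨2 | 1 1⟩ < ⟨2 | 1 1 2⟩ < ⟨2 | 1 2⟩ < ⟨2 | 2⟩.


|primitive collections| = 9. Relations:

  P = {2,6}:  v_{2} + v_{6} = v_{0}  →  sig = ⟨2 | 1⟩
  P = {3,7}:  v_{3} + v_{7} = v_{0} + v_{2} + v_{4}  →  sig = ⟨2 | 1 1 1⟩
  P = {2,7}:  v_{2} + v_{7} = 2·v_{0} + v_{4} + v_{5}  →  sig = ⟨2 | 1 1 2⟩
  P = {1,7}:  v_{1} + v_{7} = v_{5} + 2·v_{6}  →  sig = ⟨2 | 1 2⟩
  P = {1,2,4}:  v_{1} + v_{2} + v_{4} = 0  →  sig = ⟨3 | 0⟩
  P = {0,1,4}:  v_{0} + v_{1} + v_{4} = v_{6}  →  sig = ⟨3 | 1⟩
  P = {3,5,6}:  v_{3} + v_{5} + v_{6} = v_{2}  →  sig = ⟨3 | 1⟩
  P = {0,3,5}:  v_{0} + v_{3} + v_{5} = 2·v_{2}  →  sig = ⟨3 | 2⟩
  P = {0,4,5,6}:  v_{0} + v_{4} + v_{5} + v_{6} = v_{7}  →  sig = ⟨4 | 1⟩

Signatures (|P|; sorted positive RHS coefficients), sorted:
[⟨2 | 1⟩, ⟨2 | 1 1 1⟩, ⟨2 | 1 1 2⟩, ⟨2 | 1 2⟩, ⟨3 | 0⟩, ⟨3 | 1⟩, ⟨3 | 1⟩, ⟨3 | 2⟩, ⟨4 | 1⟩]


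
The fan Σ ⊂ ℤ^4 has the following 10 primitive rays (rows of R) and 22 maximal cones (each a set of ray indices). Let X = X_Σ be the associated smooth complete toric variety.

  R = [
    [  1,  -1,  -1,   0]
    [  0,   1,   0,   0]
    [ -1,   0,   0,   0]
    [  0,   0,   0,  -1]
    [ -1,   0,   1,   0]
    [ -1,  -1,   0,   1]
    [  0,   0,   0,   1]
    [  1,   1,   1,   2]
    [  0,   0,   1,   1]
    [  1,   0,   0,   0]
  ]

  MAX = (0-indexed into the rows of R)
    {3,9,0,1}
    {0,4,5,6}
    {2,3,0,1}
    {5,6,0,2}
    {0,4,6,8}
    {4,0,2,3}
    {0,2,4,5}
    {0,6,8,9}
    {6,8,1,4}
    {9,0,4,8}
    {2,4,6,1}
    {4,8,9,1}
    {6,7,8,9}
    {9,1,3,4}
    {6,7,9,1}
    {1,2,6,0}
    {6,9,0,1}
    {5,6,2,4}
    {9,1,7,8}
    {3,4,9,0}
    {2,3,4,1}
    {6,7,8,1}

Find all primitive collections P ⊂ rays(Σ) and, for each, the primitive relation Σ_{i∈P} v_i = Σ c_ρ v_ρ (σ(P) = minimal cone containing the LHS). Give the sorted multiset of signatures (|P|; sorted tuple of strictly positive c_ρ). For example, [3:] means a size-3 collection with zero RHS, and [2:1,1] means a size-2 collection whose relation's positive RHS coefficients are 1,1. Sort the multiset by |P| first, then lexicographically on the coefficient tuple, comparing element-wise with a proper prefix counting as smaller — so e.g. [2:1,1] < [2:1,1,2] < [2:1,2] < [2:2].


Minimal non-faces — 18 found among 10 rays, 22 max cones:

  P={2,9}:  v_{2} + v_{9} = 0  so sig = [2:]
  P={3,6}:  v_{3} + v_{6} = 0  so sig = [2:]
  P={1,5}:  v_{1} + v_{5} = v_{2} + v_{6}  so sig = [2:1,1]
  P={2,8}:  v_{2} + v_{8} = v_{4} + v_{6}  so sig = [2:1,1]
  P={3,8}:  v_{3} + v_{8} = v_{4} + v_{9}  so sig = [2:1,1]
  P={2,7}:  v_{2} + v_{7} = v_{1} + v_{6} + v_{8}  so sig = [2:1,1,1]
  P={3,5}:  v_{3} + v_{5} = v_{0} + v_{2} + v_{4}  so sig = [2:1,1,1]
  P={3,7}:  v_{3} + v_{7} = v_{1} + v_{8} + v_{9}  so sig = [2:1,1,1]
  P={5,9}:  v_{5} + v_{9} = v_{0} + v_{4} + v_{6}  so sig = [2:1,1,1]
  P={4,7}:  v_{4} + v_{7} = v_{1} + 2·v_{8}  so sig = [2:1,2]
  P={5,7}:  v_{5} + v_{7} = 2·v_{6} + v_{8}  so sig = [2:1,2]
  P={5,8}:  v_{5} + v_{8} = v_{0} + 2·v_{4} + 2·v_{6}  so sig = [2:1,2,2]
  P={0,7}:  v_{0} + v_{7} = 2·v_{6} + 2·v_{9}  so sig = [2:2,2]
  P={0,1,4}:  v_{0} + v_{1} + v_{4} = 0  so sig = [3:]
  P={4,6,9}:  v_{4} + v_{6} + v_{9} = v_{8}  so sig = [3:1]
  P={0,1,8}:  v_{0} + v_{1} + v_{8} = v_{6} + v_{9}  so sig = [3:1,1]
  P={0,2,4,6}:  v_{0} + v_{2} + v_{4} + v_{6} = v_{5}  so sig = [4:1]
  P={1,6,8,9}:  v_{1} + v_{6} + v_{8} + v_{9} = v_{7}  so sig = [4:1]

Signatures (|P|; sorted positive RHS coefficients), sorted:
    [2:]
    [2:]
    [2:1,1]
    [2:1,1]
    [2:1,1]
    [2:1,1,1]
    [2:1,1,1]
    [2:1,1,1]
    [2:1,1,1]
    [2:1,2]
    [2:1,2]
    [2:1,2,2]
    [2:2,2]
    [3:]
    [3:1]
    [3:1,1]
    [4:1]
    [4:1]


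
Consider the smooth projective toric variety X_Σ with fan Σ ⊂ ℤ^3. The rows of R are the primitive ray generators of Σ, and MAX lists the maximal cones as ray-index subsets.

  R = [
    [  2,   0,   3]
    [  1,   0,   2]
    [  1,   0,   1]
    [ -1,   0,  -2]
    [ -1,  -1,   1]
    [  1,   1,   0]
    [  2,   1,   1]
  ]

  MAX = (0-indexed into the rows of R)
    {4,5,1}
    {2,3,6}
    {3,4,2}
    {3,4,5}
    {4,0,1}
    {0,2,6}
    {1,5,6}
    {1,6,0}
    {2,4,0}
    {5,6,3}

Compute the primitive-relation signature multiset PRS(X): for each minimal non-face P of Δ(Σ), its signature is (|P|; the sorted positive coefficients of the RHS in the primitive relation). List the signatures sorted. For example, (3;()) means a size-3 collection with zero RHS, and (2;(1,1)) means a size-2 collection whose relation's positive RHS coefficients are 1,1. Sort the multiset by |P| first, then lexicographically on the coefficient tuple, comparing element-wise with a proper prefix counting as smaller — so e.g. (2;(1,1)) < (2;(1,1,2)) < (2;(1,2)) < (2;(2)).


Primitive collections (6):

  P = {1,3}:  v_{1} + v_{3} = 0  →  sig = (2;())
  P = {0,3}:  v_{0} + v_{3} = v_{2}  →  sig = (2;(1))
  P = {1,2}:  v_{1} + v_{2} = v_{0}  →  sig = (2;(1))
  P = {2,5}:  v_{2} + v_{5} = v_{6}  →  sig = (2;(1))
  P = {4,6}:  v_{4} + v_{6} = v_{1}  →  sig = (2;(1))
  P = {0,5}:  v_{0} + v_{5} = v_{1} + v_{6}  →  sig = (2;(1,1))

Hence PRS(X_Σ) =
[(2;()), (2;(1)), (2;(1)), (2;(1)), (2;(1)), (2;(1,1))]


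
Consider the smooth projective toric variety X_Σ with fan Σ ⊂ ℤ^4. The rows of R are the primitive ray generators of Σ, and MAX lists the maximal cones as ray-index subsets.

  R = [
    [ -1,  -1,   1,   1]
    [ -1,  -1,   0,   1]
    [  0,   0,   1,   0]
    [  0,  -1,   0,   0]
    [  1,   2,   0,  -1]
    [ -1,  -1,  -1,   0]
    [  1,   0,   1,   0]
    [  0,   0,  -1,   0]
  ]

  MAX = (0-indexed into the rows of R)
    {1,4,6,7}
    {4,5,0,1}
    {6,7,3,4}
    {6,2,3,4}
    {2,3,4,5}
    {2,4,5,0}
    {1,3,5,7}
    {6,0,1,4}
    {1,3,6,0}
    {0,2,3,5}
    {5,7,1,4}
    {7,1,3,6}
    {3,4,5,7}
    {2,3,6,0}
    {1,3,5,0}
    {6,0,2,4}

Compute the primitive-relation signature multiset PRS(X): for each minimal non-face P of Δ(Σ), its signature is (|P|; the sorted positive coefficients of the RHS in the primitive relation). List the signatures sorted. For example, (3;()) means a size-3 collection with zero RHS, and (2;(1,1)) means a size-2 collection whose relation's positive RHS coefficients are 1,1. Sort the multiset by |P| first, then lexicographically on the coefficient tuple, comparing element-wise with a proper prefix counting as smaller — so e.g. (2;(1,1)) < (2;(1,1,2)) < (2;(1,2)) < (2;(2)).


6 collections generate NE(X_Σ); each relation:

  {2,7}:  v_{2} + v_{7} = 0 ; sig = (2;())
  {0,7}:  v_{0} + v_{7} = v_{1} ; sig = (2;(1))
  {1,2}:  v_{1} + v_{2} = v_{0} ; sig = (2;(1))
  {5,6}:  v_{5} + v_{6} = v_{3} ; sig = (2;(1))
  {1,3,4}:  v_{1} + v_{3} + v_{4} = 0 ; sig = (3;())
  {0,3,4}:  v_{0} + v_{3} + v_{4} = v_{2} ; sig = (3;(1))

so the primitive-relation signature multiset is
    |P|=2: 4 collections, coeffs (), (1), (1), (1)
    |P|=3: 2 collections, coeffs (), (1)


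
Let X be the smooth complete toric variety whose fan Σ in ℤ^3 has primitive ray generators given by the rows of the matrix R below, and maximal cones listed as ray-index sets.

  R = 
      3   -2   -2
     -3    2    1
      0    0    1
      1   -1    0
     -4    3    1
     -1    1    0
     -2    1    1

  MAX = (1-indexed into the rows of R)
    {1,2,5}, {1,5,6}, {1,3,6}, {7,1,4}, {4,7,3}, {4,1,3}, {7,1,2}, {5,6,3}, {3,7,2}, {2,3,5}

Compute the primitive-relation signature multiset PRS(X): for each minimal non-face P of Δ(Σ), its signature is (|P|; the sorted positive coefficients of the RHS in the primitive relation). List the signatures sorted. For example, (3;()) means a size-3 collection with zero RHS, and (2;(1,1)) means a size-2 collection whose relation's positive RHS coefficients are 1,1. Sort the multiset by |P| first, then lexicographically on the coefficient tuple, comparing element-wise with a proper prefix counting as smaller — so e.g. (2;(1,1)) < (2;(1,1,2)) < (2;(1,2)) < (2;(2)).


The 9 primitive collections of Σ (r=7, n=3):

  P={4,6}:  v_{4} + v_{6} = 0  ⇒ sig = (2;())
  P={2,4}:  v_{2} + v_{4} = v_{7}  ⇒ sig = (2;(1))
  P={2,6}:  v_{2} + v_{6} = v_{5}  ⇒ sig = (2;(1))
  P={4,5}:  v_{4} + v_{5} = v_{2}  ⇒ sig = (2;(1))
  P={6,7}:  v_{6} + v_{7} = v_{2}  ⇒ sig = (2;(1))
  P={5,7}:  v_{5} + v_{7} = 2·v_{2}  ⇒ sig = (2;(2))
  P={1,2,3}:  v_{1} + v_{2} + v_{3} = 0  ⇒ sig = (3;())
  P={1,3,5}:  v_{1} + v_{3} + v_{5} = v_{6}  ⇒ sig = (3;(1))
  P={1,3,7}:  v_{1} + v_{3} + v_{7} = v_{4}  ⇒ sig = (3;(1))

so the primitive-relation signature multiset is
    (2;())
    (2;(1))
    (2;(1))
    (2;(1))
    (2;(1))
    (2;(2))
    (3;())
    (3;(1))
    (3;(1))


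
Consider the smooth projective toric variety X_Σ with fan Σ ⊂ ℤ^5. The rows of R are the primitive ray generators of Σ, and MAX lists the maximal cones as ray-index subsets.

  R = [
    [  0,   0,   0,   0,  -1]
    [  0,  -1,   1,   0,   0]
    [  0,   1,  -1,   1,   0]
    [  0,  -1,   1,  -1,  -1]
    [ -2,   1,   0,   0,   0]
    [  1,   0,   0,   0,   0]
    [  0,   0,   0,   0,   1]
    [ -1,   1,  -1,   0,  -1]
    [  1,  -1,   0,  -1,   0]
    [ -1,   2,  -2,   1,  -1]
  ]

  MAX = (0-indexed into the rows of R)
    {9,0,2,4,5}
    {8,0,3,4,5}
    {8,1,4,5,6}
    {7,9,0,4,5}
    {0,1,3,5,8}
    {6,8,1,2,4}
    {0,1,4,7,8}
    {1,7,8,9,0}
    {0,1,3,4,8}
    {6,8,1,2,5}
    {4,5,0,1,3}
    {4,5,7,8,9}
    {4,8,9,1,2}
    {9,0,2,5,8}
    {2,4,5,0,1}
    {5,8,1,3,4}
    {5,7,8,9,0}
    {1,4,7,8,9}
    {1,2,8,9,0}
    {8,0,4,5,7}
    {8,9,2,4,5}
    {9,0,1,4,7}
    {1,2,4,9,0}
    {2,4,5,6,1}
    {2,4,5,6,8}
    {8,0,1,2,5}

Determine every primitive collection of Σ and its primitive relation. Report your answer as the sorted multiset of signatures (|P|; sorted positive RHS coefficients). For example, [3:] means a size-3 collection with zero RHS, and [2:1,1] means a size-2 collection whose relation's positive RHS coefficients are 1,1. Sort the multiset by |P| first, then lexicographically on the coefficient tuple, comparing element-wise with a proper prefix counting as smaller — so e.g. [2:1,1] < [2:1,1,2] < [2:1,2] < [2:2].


Minimal non-faces — 14 found among 10 rays, 26 max cones:

  • {0,6}:  v_{0} + v_{6} = 0 ; sig = [2:]
  • {2,3}:  v_{2} + v_{3} = v_{0} ; sig = [2:1]
  • {2,7}:  v_{2} + v_{7} = v_{9} ; sig = [2:1]
  • {3,9}:  v_{3} + v_{9} = v_{0} + v_{7} ; sig = [2:1,1]
  • {6,7}:  v_{6} + v_{7} = v_{2} + v_{4} + v_{8} ; sig = [2:1,1,1]
  • {3,6}:  v_{3} + v_{6} = v_{1} + v_{4} + v_{5} + v_{8} ; sig = [2:1,1,1,1]
  • {3,7}:  v_{3} + v_{7} = 2·v_{0} + v_{4} + v_{8} ; sig = [2:1,1,2]
  • {6,9}:  v_{6} + v_{9} = 2·v_{2} + v_{4} + v_{8} ; sig = [2:1,1,2]
  • {1,5,7}:  v_{1} + v_{5} + v_{7} = v_{0} ; sig = [3:1]
  • {1,5,9}:  v_{1} + v_{5} + v_{9} = v_{0} + v_{2} ; sig = [3:1,1]
  • {0,2,4,8}:  v_{0} + v_{2} + v_{4} + v_{8} = v_{7} ; sig = [4:1]
  • {0,4,8,9}:  v_{0} + v_{4} + v_{8} + v_{9} = 2·v_{7} ; sig = [4:2]
  • {1,2,4,5,8}:  v_{1} + v_{2} + v_{4} + v_{5} + v_{8} = 0 ; sig = [5:]
  • {0,1,4,5,8}:  v_{0} + v_{1} + v_{4} + v_{5} + v_{8} = v_{3} ; sig = [5:1]

so the primitive-relation signature multiset is
    [2:]
    [2:1]
    [2:1]
    [2:1,1]
    [2:1,1,1]
    [2:1,1,1,1]
    [2:1,1,2]
    [2:1,1,2]
    [3:1]
    [3:1,1]
    [4:1]
    [4:2]
    [5:]
    [5:1]
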